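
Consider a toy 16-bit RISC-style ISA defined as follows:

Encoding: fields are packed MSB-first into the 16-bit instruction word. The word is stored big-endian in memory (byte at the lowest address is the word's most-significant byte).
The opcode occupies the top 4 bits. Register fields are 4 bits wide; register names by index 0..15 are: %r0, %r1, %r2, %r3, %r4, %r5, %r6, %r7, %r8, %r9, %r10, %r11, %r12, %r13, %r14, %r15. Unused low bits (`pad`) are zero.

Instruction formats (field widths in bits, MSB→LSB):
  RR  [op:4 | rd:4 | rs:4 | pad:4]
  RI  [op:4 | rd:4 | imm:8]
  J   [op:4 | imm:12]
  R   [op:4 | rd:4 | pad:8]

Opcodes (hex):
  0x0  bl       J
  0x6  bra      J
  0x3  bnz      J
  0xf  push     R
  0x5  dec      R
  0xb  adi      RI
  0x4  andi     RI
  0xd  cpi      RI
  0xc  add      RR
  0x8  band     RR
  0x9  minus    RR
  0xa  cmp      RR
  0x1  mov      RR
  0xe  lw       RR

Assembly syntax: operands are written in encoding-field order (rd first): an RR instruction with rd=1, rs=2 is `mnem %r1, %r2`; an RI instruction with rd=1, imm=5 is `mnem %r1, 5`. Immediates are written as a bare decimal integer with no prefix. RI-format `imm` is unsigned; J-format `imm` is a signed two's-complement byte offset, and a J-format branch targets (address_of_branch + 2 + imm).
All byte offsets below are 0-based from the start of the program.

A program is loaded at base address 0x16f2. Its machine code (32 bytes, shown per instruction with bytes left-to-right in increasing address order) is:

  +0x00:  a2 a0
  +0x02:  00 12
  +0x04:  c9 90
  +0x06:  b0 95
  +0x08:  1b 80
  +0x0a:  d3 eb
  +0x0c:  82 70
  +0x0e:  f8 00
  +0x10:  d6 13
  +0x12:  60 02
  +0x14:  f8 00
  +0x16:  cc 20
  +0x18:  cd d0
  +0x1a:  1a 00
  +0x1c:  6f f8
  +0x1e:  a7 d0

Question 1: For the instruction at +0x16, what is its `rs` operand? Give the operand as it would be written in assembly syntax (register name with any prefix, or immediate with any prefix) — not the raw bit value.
%r2

+0x16: cc 20 ⇒ word 0xcc20 (big)
  opcode bits[15:12]=0xc: add/RR
  rd@[11:8]=0xc ⇒ %r12
  rs@[7:4]=0x2 ⇒ %r2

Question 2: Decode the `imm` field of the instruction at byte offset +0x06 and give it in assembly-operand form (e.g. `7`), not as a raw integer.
149

off 0x06: read b0 95 as big → 0xb095
  op=0xb095>>12=0xb ⇒ adi (RI)
  rd@[11:8]=0x0 ⇒ %r0
  imm@[7:0]=0x95 ⇒ 149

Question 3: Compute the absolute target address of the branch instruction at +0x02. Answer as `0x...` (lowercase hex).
@+02  big-endian(00 12) = 0x0012
  op=0x0012>>12=0x0 ⇒ bl (J)
  imm@[11:0]=0x12 ⇒ 18
  target = base 0x16f2 + off 0x02 + 2 + imm 18 = 0x1708

0x1708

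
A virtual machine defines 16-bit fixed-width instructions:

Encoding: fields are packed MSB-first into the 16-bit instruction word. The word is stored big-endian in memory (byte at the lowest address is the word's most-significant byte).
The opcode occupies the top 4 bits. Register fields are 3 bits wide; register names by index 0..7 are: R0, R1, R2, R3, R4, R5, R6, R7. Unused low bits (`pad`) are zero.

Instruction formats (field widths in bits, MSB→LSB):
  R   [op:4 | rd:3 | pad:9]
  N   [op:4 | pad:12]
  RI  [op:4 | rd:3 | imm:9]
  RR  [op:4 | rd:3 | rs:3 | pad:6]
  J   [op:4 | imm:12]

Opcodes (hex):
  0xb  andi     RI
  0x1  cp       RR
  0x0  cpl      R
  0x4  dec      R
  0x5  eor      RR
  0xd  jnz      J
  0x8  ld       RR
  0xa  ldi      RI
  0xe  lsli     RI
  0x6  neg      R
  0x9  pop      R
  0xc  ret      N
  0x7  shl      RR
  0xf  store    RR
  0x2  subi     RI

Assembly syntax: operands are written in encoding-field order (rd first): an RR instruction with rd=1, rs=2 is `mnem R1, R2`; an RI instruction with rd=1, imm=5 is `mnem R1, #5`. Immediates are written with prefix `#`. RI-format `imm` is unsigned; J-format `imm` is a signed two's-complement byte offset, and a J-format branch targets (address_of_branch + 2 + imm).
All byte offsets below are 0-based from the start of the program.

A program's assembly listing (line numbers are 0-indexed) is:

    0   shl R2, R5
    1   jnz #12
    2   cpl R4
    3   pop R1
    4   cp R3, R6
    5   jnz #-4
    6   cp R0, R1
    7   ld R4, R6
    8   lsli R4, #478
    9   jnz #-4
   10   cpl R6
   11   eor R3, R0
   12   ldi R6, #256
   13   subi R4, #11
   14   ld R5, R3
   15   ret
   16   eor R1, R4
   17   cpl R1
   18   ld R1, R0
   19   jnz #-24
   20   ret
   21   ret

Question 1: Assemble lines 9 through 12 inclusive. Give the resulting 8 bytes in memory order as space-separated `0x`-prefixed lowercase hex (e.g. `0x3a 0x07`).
0xdf 0xfc 0x0c 0x00 0x56 0x00 0xad 0x00

L9: jnz op=0xd:4|imm=-4:12 ⇒ 0xdffc ⇒ big df fc
L10: cpl op=0x0:4|rd=6:3|pad=0:9 ⇒ 0x0c00 ⇒ big 0c 00
L11: eor op=0x5:4|rd=3:3|rs=0:3|pad=0:6 ⇒ 0x5600 ⇒ big 56 00
L12: ldi op=0xa:4|rd=6:3|imm=256:9 ⇒ 0xad00 ⇒ big ad 00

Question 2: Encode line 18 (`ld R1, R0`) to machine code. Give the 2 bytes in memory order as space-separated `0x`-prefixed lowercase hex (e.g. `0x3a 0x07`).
18. ld fields op=0x8:4|rd=1:3|rs=0:3|pad=0:6 → word 8200h → 82 00

0x82 0x00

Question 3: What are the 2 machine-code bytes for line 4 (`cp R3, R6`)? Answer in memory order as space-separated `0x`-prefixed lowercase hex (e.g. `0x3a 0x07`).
4. cp fields op=0x1:4|rd=3:3|rs=6:3|pad=0:6 → word 1780h → 17 80

0x17 0x80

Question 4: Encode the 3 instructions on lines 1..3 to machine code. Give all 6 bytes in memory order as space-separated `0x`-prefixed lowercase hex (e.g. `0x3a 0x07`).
line 1 (jnz): pack op=0xd:4|imm=12:12 = 0xd00c; big→ d0 0c
line 2 (cpl): pack op=0x0:4|rd=4:3|pad=0:9 = 0x0800; big→ 08 00
line 3 (pop): pack op=0x9:4|rd=1:3|pad=0:9 = 0x9200; big→ 92 00

0xd0 0x0c 0x08 0x00 0x92 0x00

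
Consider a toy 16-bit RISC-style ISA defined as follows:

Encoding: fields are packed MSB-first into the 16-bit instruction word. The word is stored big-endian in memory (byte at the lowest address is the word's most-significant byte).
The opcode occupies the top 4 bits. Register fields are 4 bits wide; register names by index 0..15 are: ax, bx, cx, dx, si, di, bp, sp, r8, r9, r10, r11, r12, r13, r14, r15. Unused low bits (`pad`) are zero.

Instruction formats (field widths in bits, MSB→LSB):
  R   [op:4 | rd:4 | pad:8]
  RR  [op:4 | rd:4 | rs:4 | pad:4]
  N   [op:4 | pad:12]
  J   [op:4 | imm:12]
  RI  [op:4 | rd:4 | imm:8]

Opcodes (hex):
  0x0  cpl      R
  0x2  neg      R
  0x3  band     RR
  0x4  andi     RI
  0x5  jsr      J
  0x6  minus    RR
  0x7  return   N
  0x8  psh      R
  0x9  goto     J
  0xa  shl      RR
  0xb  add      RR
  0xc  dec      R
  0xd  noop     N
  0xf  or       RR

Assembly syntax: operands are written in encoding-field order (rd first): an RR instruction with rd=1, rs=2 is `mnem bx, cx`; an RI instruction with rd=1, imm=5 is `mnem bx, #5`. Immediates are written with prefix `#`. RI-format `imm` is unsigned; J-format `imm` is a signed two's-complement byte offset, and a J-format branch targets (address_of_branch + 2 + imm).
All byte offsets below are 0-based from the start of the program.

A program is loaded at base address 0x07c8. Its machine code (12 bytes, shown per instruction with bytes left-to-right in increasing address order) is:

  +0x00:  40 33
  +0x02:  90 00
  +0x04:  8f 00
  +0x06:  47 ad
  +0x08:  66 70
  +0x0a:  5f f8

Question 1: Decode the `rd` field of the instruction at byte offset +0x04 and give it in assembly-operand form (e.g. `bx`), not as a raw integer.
r15

[04] 8f 00 → 0x8f00
  opcode bits[15:12]=0x8: psh/R
  rd: (w>>8)&0xf=0xf → r15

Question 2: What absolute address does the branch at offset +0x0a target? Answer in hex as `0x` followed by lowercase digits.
0x07cc

@+0a  big-endian(5f f8) = 0x5ff8
  top 4b → 0x5 → jsr [J]
  imm@[11:0]=0xff8 (s12→-8) ⇒ #-8
  target = base 0x07c8 + off 0x0a + 2 + imm -8 = 0x07cc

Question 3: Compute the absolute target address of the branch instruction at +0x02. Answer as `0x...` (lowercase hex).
@+02  big-endian(90 00) = 0x9000
  top 4b → 0x9 → goto [J]
  [11:0] imm=0 = #0
  target = base 0x07c8 + off 0x02 + 2 + imm 0 = 0x07cc

0x07cc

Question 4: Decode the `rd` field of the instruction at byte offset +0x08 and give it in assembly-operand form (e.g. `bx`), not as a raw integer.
@+08  big-endian(66 70) = 0x6670
  opcode bits[15:12]=0x6: minus/RR
  [11:8] rd=6 = bp
  [7:4] rs=7 = sp

bp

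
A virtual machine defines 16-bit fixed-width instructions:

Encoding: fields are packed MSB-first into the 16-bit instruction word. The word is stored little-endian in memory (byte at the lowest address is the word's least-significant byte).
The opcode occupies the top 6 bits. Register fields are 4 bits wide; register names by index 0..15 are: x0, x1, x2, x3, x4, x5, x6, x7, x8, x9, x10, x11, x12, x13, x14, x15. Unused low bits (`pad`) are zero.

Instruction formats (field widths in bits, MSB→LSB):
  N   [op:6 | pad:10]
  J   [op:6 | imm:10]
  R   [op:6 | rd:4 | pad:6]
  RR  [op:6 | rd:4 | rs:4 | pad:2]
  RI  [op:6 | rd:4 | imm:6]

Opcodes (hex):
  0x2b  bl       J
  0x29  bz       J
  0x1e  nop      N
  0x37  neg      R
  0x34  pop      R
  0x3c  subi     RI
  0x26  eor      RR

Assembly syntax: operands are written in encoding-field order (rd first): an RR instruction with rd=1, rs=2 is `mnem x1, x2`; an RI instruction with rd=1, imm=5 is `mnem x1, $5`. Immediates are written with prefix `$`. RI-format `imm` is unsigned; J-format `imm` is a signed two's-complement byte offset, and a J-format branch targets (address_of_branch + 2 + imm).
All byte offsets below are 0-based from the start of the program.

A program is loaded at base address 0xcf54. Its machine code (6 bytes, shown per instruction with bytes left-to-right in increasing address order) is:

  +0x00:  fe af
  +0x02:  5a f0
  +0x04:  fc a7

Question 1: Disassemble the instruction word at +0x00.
bl $-2

+0x00: fe af ⇒ word 0xaffe (little)
  top 6b → 0x2b → bl [J]
  [9:0] imm=1022 (s10→-2) = $-2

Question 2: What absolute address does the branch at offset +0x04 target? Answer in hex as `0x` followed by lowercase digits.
off 0x04: read fc a7 as little → 0xa7fc
  top 6b → 0x29 → bz [J]
  [9:0] imm=1020 (s10→-4) = $-4
  target = base 0xcf54 + off 0x04 + 2 + imm -4 = 0xcf56

0xcf56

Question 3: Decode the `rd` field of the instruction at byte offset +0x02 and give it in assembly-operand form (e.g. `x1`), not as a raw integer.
x1

+0x02: 5a f0 ⇒ word 0xf05a (little)
  op=0xf05a>>10=0x3c ⇒ subi (RI)
  [9:6] rd=1 = x1
  [5:0] imm=26 = $26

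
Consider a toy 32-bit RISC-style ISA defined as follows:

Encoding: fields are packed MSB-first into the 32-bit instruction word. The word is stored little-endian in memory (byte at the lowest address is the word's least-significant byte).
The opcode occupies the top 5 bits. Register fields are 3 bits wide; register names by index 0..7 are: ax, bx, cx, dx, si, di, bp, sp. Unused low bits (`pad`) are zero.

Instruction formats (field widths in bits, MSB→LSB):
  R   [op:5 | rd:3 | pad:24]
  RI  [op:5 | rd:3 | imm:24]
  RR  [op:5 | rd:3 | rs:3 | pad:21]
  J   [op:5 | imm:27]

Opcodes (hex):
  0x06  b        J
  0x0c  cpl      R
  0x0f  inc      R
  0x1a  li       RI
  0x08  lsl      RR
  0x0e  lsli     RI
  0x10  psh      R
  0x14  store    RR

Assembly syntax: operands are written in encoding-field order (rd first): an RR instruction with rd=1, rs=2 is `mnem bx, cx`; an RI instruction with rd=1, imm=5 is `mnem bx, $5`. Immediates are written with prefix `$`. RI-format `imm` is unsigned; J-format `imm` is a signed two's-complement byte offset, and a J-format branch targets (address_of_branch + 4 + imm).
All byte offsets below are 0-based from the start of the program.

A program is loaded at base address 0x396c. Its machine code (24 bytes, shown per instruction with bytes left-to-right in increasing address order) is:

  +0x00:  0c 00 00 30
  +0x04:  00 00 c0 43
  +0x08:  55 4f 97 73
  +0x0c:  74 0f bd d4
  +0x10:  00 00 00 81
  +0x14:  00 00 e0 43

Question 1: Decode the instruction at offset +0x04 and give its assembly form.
[04] 00 00 c0 43 → 0x43c00000
  op=0x43c00000>>27=0x8 ⇒ lsl (RR)
  rd@[26:24]=0x3 ⇒ dx
  rs@[23:21]=0x6 ⇒ bp

lsl dx, bp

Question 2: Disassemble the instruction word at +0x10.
[10] 00 00 00 81 → 0x81000000
  op=0x81000000>>27=0x10 ⇒ psh (R)
  rd@[26:24]=0x1 ⇒ bx

psh bx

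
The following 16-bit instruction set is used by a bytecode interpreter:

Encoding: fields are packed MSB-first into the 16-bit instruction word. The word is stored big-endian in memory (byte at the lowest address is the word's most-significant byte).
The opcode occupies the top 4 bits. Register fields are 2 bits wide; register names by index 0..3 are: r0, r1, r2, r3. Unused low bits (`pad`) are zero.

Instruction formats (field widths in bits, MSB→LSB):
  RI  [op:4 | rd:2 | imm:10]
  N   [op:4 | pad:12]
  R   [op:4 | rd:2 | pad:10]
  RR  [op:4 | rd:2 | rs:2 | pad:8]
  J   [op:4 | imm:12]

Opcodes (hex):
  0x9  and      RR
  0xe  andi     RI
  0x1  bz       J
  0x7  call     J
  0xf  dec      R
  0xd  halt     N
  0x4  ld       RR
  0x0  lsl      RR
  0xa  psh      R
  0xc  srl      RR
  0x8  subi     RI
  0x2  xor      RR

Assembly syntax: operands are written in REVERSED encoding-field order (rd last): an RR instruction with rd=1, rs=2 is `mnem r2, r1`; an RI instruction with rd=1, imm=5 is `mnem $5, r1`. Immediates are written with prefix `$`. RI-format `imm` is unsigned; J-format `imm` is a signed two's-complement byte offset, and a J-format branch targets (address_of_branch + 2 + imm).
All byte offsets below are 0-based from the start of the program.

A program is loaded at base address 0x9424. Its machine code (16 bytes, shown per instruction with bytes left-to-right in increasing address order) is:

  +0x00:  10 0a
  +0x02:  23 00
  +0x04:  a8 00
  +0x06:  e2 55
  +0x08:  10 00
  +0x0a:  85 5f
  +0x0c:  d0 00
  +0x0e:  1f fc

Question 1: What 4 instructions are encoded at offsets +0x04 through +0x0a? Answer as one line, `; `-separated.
[04] a8 00 → 0xa800
  op=0xa800>>12=0xa ⇒ psh (R)
  [11:10] rd=2 = r2
[06] e2 55 → 0xe255
  op=0xe255>>12=0xe ⇒ andi (RI)
  [11:10] rd=0 = r0
  [9:0] imm=597 = $597
[08] 10 00 → 0x1000
  op=0x1000>>12=0x1 ⇒ bz (J)
  [11:0] imm=0 = $0
[0a] 85 5f → 0x855f
  op=0x855f>>12=0x8 ⇒ subi (RI)
  [11:10] rd=1 = r1
  [9:0] imm=351 = $351

psh r2; andi $597, r0; bz $0; subi $351, r1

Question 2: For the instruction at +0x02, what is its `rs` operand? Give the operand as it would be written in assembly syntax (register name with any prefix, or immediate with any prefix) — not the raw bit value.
r3

@+02  big-endian(23 00) = 0x2300
  op=0x2300>>12=0x2 ⇒ xor (RR)
  rd@[11:10]=0x0 ⇒ r0
  rs@[9:8]=0x3 ⇒ r3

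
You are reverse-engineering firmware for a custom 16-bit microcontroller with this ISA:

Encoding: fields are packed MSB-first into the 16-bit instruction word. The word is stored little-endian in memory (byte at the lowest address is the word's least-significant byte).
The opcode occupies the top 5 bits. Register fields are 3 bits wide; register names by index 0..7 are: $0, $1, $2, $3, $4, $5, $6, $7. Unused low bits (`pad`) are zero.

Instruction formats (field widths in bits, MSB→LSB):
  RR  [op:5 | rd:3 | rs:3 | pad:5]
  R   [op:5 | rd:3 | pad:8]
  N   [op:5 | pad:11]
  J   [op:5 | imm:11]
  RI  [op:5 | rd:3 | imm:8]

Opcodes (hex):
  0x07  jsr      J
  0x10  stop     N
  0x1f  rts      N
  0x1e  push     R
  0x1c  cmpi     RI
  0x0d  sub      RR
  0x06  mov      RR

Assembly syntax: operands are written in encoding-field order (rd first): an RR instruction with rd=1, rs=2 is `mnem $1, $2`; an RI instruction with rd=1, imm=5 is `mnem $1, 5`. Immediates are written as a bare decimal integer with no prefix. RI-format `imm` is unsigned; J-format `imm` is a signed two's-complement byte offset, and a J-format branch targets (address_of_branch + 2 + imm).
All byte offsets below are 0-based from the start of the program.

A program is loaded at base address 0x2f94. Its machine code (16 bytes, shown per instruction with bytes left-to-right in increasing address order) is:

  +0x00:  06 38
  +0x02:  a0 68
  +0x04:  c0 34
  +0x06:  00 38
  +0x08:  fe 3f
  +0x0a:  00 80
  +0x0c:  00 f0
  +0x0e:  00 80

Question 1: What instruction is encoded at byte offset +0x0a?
@+0a  little-endian(00 80) = 0x8000
  top 5b → 0x10 → stop [N]

stop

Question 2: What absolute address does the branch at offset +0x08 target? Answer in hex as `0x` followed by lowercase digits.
off 0x08: read fe 3f as little → 0x3ffe
  op=0x3ffe>>11=0x7 ⇒ jsr (J)
  imm@[10:0]=0x7fe (s11→-2) ⇒ -2
  target = base 0x2f94 + off 0x08 + 2 + imm -2 = 0x2f9c

0x2f9c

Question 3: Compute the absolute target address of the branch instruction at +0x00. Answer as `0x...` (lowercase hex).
off 0x00: read 06 38 as little → 0x3806
  op=0x3806>>11=0x7 ⇒ jsr (J)
  imm: (w>>0)&0x7ff=0x6 → 6
  target = base 0x2f94 + off 0x00 + 2 + imm 6 = 0x2f9c

0x2f9c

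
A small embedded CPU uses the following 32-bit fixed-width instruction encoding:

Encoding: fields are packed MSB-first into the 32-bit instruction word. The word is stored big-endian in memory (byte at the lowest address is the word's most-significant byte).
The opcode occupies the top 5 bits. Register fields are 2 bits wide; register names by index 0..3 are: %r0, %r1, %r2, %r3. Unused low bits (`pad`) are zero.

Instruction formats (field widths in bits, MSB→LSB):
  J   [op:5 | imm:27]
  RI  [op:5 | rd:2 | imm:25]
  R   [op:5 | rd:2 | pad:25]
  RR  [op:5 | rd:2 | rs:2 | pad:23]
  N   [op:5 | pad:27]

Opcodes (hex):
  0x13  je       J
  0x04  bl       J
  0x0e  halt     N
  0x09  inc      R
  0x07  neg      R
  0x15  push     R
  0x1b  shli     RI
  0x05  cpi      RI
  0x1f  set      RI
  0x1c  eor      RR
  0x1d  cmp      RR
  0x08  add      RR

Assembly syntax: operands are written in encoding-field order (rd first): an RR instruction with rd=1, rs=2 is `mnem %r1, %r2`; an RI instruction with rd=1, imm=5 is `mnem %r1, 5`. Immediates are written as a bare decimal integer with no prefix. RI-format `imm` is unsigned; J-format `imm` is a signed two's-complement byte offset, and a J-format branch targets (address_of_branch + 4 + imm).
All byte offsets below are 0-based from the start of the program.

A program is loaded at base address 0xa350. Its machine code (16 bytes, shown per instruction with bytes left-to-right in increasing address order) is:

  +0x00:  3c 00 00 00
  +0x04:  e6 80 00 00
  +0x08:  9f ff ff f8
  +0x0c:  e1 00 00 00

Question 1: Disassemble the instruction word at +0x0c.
eor %r0, %r2

@+0c  big-endian(e1 00 00 00) = 0xe1000000
  opcode bits[31:27]=0x1c: eor/RR
  rd: (w>>25)&0x3=0x0 → %r0
  rs: (w>>23)&0x3=0x2 → %r2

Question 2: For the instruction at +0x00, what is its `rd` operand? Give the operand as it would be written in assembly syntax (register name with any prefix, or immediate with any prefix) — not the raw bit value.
%r2

[00] 3c 00 00 00 → 0x3c000000
  op=0x3c000000>>27=0x7 ⇒ neg (R)
  rd: (w>>25)&0x3=0x2 → %r2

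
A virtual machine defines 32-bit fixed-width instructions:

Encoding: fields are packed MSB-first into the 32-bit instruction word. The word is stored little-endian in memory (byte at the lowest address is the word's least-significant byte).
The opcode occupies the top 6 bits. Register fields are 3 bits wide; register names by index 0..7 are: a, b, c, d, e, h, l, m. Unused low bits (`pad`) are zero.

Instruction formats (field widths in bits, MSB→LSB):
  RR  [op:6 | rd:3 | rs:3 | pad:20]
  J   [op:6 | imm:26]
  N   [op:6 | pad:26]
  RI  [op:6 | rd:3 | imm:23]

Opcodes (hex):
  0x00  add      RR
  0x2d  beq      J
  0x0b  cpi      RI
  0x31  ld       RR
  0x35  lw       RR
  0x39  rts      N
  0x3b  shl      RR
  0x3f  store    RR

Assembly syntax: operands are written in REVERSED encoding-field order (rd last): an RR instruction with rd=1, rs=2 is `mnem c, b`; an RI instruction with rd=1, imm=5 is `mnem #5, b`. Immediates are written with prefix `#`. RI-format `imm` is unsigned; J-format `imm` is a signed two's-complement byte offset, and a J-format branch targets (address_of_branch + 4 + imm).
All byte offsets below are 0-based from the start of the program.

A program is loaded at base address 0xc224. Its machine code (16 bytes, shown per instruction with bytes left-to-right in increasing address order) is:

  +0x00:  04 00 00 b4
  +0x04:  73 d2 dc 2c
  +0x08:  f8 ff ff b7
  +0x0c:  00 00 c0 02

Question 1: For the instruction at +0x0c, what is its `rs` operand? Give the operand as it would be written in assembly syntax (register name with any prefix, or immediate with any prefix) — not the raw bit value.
@+0c  little-endian(00 00 c0 02) = 0x02c00000
  op=0x02c00000>>26=0x0 ⇒ add (RR)
  rd: (w>>23)&0x7=0x5 → h
  rs: (w>>20)&0x7=0x4 → e

e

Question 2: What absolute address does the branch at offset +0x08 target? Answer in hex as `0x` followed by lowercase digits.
0xc228

off 0x08: read f8 ff ff b7 as little → 0xb7fffff8
  op=0xb7fffff8>>26=0x2d ⇒ beq (J)
  imm@[25:0]=0x3fffff8 (s26→-8) ⇒ #-8
  target = base 0xc224 + off 0x08 + 4 + imm -8 = 0xc228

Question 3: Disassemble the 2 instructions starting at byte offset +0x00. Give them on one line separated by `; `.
beq #4; cpi #6083187, b

@+00  little-endian(04 00 00 b4) = 0xb4000004
  opcode bits[31:26]=0x2d: beq/J
  [25:0] imm=4 = #4
@+04  little-endian(73 d2 dc 2c) = 0x2cdcd273
  opcode bits[31:26]=0xb: cpi/RI
  [25:23] rd=1 = b
  [22:0] imm=6083187 = #6083187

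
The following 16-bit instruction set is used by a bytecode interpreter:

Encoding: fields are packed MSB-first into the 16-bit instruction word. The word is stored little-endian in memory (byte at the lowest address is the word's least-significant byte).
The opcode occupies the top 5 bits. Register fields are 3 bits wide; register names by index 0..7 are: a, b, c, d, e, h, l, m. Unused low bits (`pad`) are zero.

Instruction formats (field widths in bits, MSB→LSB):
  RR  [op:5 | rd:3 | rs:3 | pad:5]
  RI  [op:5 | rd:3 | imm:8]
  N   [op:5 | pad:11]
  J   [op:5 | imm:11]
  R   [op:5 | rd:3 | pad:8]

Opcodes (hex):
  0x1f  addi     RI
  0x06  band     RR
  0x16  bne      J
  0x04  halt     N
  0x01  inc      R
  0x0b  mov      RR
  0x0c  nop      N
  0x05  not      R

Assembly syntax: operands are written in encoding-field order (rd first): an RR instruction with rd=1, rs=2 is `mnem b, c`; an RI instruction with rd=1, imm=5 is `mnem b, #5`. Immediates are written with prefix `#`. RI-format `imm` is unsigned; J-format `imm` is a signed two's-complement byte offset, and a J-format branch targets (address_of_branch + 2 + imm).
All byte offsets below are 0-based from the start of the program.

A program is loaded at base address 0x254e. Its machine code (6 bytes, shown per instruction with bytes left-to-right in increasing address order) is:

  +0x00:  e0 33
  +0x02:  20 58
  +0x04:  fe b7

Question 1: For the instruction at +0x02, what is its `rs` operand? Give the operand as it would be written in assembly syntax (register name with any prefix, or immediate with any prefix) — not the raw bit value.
off 0x02: read 20 58 as little → 0x5820
  top 5b → 0xb → mov [RR]
  rd: (w>>8)&0x7=0x0 → a
  rs: (w>>5)&0x7=0x1 → b

b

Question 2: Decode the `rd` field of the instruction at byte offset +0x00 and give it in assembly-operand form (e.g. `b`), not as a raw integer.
+0x00: e0 33 ⇒ word 0x33e0 (little)
  opcode bits[15:11]=0x6: band/RR
  rd: (w>>8)&0x7=0x3 → d
  rs: (w>>5)&0x7=0x7 → m

d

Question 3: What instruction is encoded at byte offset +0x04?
[04] fe b7 → 0xb7fe
  op=0xb7fe>>11=0x16 ⇒ bne (J)
  [10:0] imm=2046 (s11→-2) = #-2

bne #-2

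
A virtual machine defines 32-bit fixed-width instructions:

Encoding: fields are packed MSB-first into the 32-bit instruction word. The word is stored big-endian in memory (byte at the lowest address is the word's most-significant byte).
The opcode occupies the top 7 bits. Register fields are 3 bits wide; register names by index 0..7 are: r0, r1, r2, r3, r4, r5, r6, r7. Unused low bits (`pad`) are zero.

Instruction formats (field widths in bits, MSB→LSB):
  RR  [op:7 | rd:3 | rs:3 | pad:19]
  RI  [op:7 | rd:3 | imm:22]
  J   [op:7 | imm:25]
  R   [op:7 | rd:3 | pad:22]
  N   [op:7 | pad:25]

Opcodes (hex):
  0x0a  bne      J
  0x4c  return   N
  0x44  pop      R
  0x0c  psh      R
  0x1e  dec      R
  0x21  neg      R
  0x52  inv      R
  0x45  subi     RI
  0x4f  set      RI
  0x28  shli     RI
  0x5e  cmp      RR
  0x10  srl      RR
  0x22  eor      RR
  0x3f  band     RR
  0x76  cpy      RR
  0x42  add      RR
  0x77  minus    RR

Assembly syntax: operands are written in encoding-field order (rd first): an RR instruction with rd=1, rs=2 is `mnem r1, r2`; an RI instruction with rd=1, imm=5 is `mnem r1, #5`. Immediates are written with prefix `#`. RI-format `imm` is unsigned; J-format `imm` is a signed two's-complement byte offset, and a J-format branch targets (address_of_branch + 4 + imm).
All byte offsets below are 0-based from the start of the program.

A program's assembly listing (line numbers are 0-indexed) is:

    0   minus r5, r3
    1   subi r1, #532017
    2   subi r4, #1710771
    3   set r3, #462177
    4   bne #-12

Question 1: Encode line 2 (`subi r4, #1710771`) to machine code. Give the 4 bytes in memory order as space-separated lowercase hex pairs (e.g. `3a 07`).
2. subi fields op=0x45:7|rd=4:3|imm=1710771:22 → word 8b1a1ab3h → 8b 1a 1a b3

8b 1a 1a b3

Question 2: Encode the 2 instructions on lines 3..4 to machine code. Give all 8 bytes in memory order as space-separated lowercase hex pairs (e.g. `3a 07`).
9e c7 0d 61 15 ff ff f4

L3: set op=0x4f:7|rd=3:3|imm=462177:22 ⇒ 0x9ec70d61 ⇒ big 9e c7 0d 61
L4: bne op=0xa:7|imm=-12:25 ⇒ 0x15fffff4 ⇒ big 15 ff ff f4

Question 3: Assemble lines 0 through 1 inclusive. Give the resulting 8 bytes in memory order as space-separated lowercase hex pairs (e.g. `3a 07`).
ef 58 00 00 8a 48 1e 31

line 0 (minus): pack op=0x77:7|rd=5:3|rs=3:3|pad=0:19 = 0xef580000; big→ ef 58 00 00
line 1 (subi): pack op=0x45:7|rd=1:3|imm=532017:22 = 0x8a481e31; big→ 8a 48 1e 31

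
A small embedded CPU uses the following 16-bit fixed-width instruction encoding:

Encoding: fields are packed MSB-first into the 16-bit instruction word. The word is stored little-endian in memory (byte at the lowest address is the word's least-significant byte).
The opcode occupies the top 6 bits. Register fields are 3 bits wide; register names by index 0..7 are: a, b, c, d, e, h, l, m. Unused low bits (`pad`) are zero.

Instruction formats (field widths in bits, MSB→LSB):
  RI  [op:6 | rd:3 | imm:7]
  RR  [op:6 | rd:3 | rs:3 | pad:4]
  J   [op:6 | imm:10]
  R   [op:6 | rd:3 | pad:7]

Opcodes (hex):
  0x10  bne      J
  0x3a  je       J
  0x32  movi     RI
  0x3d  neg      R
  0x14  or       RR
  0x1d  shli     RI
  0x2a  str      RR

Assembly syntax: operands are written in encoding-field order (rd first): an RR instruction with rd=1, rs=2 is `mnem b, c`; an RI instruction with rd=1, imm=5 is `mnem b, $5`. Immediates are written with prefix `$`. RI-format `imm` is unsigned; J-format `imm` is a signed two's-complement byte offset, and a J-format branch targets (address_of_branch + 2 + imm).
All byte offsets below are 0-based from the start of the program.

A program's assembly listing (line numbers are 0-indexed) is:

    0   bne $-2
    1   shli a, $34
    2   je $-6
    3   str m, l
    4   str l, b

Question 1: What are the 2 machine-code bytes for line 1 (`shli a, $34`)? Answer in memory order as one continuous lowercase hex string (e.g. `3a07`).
line 1 (shli): pack op=0x1d:6|rd=0:3|imm=34:7 = 0x7422; little→ 22 74

2274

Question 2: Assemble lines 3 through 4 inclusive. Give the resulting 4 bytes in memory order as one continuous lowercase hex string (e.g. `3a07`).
e0ab10ab

L3: str op=0x2a:6|rd=7:3|rs=6:3|pad=0:4 ⇒ 0xabe0 ⇒ little e0 ab
L4: str op=0x2a:6|rd=6:3|rs=1:3|pad=0:4 ⇒ 0xab10 ⇒ little 10 ab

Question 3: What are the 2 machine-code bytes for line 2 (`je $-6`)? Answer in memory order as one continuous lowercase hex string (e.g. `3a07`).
line 2 (je): pack op=0x3a:6|imm=-6:10 = 0xebfa; little→ fa eb

faeb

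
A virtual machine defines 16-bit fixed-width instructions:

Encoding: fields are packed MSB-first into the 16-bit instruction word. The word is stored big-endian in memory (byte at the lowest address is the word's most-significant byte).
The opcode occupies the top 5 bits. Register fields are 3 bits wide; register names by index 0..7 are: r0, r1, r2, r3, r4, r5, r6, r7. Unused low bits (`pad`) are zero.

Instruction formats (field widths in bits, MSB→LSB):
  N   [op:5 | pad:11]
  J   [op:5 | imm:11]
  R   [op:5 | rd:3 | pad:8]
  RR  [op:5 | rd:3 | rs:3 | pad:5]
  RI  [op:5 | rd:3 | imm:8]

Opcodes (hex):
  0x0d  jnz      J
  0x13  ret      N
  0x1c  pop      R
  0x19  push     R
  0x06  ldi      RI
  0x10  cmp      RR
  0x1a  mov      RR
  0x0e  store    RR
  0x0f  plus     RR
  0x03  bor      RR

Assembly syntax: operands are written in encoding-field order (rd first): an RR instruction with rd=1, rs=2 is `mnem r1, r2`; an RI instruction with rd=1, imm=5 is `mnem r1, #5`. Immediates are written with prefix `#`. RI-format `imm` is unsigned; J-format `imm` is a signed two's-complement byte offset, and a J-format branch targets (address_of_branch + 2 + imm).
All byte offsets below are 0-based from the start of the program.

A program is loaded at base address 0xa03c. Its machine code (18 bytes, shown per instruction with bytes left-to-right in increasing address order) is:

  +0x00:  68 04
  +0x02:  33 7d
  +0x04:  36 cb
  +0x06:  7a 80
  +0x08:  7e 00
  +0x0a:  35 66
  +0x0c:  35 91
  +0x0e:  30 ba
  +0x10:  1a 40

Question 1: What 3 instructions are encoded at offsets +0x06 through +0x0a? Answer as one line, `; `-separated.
plus r2, r4; plus r6, r0; ldi r5, #102

off 0x06: read 7a 80 as big → 0x7a80
  op=0x7a80>>11=0xf ⇒ plus (RR)
  rd: (w>>8)&0x7=0x2 → r2
  rs: (w>>5)&0x7=0x4 → r4
off 0x08: read 7e 00 as big → 0x7e00
  op=0x7e00>>11=0xf ⇒ plus (RR)
  rd: (w>>8)&0x7=0x6 → r6
  rs: (w>>5)&0x7=0x0 → r0
off 0x0a: read 35 66 as big → 0x3566
  op=0x3566>>11=0x6 ⇒ ldi (RI)
  rd: (w>>8)&0x7=0x5 → r5
  imm: (w>>0)&0xff=0x66 → #102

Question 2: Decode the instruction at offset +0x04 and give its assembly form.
ldi r6, #203

+0x04: 36 cb ⇒ word 0x36cb (big)
  opcode bits[15:11]=0x6: ldi/RI
  rd@[10:8]=0x6 ⇒ r6
  imm@[7:0]=0xcb ⇒ #203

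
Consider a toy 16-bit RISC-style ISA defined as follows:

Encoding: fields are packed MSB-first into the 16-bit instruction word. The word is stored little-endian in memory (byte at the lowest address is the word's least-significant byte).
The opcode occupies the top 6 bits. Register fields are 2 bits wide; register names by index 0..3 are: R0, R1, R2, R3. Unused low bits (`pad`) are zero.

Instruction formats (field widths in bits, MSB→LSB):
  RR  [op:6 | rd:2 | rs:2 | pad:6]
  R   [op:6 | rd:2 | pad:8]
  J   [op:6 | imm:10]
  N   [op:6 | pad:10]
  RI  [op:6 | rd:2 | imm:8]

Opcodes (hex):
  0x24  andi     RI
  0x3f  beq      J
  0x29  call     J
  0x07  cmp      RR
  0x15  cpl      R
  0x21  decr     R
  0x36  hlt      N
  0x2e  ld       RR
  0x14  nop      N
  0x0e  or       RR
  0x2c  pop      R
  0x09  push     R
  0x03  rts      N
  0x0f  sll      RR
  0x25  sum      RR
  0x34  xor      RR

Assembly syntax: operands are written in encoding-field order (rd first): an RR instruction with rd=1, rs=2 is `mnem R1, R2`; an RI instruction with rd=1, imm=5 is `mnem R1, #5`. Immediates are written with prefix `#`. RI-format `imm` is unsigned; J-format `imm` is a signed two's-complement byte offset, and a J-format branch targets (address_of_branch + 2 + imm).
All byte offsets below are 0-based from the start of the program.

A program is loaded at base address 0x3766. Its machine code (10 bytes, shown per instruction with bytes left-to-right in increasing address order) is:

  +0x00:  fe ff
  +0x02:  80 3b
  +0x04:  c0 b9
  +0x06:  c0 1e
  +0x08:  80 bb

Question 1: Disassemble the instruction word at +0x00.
beq #-2

@+00  little-endian(fe ff) = 0xfffe
  opcode bits[15:10]=0x3f: beq/J
  imm@[9:0]=0x3fe (s10→-2) ⇒ #-2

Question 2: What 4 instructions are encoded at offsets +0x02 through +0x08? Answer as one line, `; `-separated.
[02] 80 3b → 0x3b80
  top 6b → 0xe → or [RR]
  rd: (w>>8)&0x3=0x3 → R3
  rs: (w>>6)&0x3=0x2 → R2
[04] c0 b9 → 0xb9c0
  top 6b → 0x2e → ld [RR]
  rd: (w>>8)&0x3=0x1 → R1
  rs: (w>>6)&0x3=0x3 → R3
[06] c0 1e → 0x1ec0
  top 6b → 0x7 → cmp [RR]
  rd: (w>>8)&0x3=0x2 → R2
  rs: (w>>6)&0x3=0x3 → R3
[08] 80 bb → 0xbb80
  top 6b → 0x2e → ld [RR]
  rd: (w>>8)&0x3=0x3 → R3
  rs: (w>>6)&0x3=0x2 → R2

or R3, R2; ld R1, R3; cmp R2, R3; ld R3, R2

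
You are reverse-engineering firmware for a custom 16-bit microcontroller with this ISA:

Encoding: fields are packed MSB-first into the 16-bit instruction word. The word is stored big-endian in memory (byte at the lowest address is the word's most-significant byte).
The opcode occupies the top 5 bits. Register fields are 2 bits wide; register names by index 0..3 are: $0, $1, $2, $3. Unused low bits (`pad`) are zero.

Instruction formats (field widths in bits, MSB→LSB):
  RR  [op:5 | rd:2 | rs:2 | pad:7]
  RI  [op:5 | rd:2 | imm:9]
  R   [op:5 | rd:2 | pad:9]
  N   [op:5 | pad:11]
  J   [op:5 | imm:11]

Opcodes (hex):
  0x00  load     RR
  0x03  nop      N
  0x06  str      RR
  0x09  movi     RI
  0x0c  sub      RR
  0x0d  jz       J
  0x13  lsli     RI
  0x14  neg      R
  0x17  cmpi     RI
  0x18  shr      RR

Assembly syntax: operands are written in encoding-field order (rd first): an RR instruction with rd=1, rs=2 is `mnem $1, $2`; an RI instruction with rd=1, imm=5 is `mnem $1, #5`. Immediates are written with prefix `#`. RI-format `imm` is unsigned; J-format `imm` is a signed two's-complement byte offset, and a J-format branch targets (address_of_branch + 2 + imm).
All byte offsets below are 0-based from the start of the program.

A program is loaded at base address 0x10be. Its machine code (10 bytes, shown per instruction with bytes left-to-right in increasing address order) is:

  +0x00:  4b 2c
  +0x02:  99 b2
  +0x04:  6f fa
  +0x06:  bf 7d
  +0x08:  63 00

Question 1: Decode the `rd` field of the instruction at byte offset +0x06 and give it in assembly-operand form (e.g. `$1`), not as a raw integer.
+0x06: bf 7d ⇒ word 0xbf7d (big)
  opcode bits[15:11]=0x17: cmpi/RI
  rd@[10:9]=0x3 ⇒ $3
  imm@[8:0]=0x17d ⇒ #381

$3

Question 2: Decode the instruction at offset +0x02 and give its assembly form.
lsli $0, #434

off 0x02: read 99 b2 as big → 0x99b2
  opcode bits[15:11]=0x13: lsli/RI
  rd: (w>>9)&0x3=0x0 → $0
  imm: (w>>0)&0x1ff=0x1b2 → #434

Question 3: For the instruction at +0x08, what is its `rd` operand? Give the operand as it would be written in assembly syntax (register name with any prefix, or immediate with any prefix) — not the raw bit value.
$1

+0x08: 63 00 ⇒ word 0x6300 (big)
  op=0x6300>>11=0xc ⇒ sub (RR)
  [10:9] rd=1 = $1
  [8:7] rs=2 = $2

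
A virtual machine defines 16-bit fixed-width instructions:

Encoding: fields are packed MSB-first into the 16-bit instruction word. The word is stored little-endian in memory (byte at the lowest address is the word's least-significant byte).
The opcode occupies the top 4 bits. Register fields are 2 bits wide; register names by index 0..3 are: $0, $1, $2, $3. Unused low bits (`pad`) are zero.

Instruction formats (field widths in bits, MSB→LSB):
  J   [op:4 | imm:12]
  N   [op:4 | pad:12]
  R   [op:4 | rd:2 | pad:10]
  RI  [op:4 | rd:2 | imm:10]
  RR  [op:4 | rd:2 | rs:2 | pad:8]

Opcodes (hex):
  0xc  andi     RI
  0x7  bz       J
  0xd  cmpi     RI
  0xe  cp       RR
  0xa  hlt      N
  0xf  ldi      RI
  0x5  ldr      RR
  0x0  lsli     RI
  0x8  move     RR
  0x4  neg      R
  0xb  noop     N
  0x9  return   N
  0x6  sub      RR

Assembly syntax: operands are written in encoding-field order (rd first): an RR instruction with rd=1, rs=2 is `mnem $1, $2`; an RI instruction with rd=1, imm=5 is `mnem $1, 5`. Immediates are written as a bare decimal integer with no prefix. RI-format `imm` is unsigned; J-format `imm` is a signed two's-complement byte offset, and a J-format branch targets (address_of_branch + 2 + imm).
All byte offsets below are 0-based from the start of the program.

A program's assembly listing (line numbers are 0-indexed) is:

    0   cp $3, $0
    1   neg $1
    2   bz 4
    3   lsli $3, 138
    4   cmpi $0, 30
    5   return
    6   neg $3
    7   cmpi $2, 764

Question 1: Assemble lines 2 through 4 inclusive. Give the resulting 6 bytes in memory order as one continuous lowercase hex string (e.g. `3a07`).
04708a0c1ed0

line 2 (bz): pack op=0x7:4|imm=4:12 = 0x7004; little→ 04 70
line 3 (lsli): pack op=0x0:4|rd=3:2|imm=138:10 = 0x0c8a; little→ 8a 0c
line 4 (cmpi): pack op=0xd:4|rd=0:2|imm=30:10 = 0xd01e; little→ 1e d0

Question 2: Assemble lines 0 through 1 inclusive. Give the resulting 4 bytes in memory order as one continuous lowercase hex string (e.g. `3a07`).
0. cp fields op=0xe:4|rd=3:2|rs=0:2|pad=0:8 → word ec00h → 00 ec
1. neg fields op=0x4:4|rd=1:2|pad=0:10 → word 4400h → 00 44

00ec0044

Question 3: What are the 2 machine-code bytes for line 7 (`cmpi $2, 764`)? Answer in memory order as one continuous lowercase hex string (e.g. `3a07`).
line 7 (cmpi): pack op=0xd:4|rd=2:2|imm=764:10 = 0xdafc; little→ fc da

fcda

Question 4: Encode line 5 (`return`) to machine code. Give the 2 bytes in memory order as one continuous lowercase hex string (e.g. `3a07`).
0090

5. return fields op=0x9:4|pad=0:12 → word 9000h → 00 90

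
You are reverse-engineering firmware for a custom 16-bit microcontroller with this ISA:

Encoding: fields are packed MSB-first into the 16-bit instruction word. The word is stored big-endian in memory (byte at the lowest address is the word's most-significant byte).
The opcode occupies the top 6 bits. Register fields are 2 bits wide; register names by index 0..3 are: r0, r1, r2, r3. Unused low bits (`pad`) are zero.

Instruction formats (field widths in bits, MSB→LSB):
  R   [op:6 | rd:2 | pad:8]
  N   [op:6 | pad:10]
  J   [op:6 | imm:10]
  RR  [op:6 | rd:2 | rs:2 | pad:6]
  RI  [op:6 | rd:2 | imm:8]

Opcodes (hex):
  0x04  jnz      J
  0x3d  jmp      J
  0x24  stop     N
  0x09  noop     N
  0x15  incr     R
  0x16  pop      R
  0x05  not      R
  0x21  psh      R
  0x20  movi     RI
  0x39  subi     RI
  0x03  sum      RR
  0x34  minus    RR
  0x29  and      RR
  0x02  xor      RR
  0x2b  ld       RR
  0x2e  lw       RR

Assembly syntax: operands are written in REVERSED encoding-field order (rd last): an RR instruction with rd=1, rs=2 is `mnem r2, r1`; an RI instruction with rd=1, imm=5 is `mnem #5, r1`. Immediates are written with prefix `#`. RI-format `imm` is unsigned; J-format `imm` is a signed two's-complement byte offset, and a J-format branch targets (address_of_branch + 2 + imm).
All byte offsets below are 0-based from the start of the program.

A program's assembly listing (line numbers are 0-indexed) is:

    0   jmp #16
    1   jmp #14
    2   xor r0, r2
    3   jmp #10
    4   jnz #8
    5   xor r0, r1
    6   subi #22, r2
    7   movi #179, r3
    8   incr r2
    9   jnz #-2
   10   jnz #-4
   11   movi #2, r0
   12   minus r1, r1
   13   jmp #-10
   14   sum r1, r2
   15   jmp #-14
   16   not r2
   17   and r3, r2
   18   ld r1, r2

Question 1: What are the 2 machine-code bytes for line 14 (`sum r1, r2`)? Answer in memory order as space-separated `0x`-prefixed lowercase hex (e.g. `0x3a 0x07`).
0x0e 0x40

L14: sum op=0x3:6|rd=2:2|rs=1:2|pad=0:6 ⇒ 0x0e40 ⇒ big 0e 40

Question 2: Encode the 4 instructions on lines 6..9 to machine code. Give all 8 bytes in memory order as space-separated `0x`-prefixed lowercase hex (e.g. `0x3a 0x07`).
L6: subi op=0x39:6|rd=2:2|imm=22:8 ⇒ 0xe616 ⇒ big e6 16
L7: movi op=0x20:6|rd=3:2|imm=179:8 ⇒ 0x83b3 ⇒ big 83 b3
L8: incr op=0x15:6|rd=2:2|pad=0:8 ⇒ 0x5600 ⇒ big 56 00
L9: jnz op=0x4:6|imm=-2:10 ⇒ 0x13fe ⇒ big 13 fe

0xe6 0x16 0x83 0xb3 0x56 0x00 0x13 0xfe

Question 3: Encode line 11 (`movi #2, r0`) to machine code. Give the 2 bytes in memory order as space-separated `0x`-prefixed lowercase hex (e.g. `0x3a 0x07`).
0x80 0x02

L11: movi op=0x20:6|rd=0:2|imm=2:8 ⇒ 0x8002 ⇒ big 80 02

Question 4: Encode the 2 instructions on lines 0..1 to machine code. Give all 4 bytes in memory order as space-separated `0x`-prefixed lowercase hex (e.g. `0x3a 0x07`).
0. jmp fields op=0x3d:6|imm=16:10 → word f410h → f4 10
1. jmp fields op=0x3d:6|imm=14:10 → word f40eh → f4 0e

0xf4 0x10 0xf4 0x0e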